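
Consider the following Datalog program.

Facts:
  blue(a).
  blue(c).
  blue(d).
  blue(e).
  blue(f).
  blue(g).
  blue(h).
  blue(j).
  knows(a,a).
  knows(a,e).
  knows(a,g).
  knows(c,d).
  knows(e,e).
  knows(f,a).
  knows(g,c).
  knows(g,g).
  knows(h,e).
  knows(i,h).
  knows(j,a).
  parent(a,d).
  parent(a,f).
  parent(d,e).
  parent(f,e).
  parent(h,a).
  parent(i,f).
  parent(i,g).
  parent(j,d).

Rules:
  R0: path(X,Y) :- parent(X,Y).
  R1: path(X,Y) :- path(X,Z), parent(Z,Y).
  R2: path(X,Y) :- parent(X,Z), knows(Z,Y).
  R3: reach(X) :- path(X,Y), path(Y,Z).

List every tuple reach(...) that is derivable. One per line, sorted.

reach(a)
reach(h)
reach(i)
reach(j)

round 1: derive path(a,d) via R0 from parent(a,d)
round 1: derive path(a,f) via R0 from parent(a,f)
round 1: derive path(d,e) via R0 from parent(d,e)
round 1: derive path(f,e) via R0 from parent(f,e)
round 1: derive path(h,a) via R0 from parent(h,a)
round 1: derive path(i,f) via R0 from parent(i,f)
round 1: derive path(i,g) via R0 from parent(i,g)
round 1: derive path(j,d) via R0 from parent(j,d)
round 1: derive path(a,a) via R2 from parent(a,f), knows(f,a)
round 1: derive path(h,e) via R2 from parent(h,a), knows(a,e)
round 1: derive path(h,g) via R2 from parent(h,a), knows(a,g)
round 1: derive path(i,a) via R2 from parent(i,f), knows(f,a)
round 1: derive path(i,c) via R2 from parent(i,g), knows(g,c)
round 2: derive path(a,e) via R1 from path(a,d), parent(d,e)
round 2: derive path(h,d) via R1 from path(h,a), parent(a,d)
round 2: derive path(h,f) via R1 from path(h,a), parent(a,f)
round 2: derive path(i,d) via R1 from path(i,a), parent(a,d)
round 2: derive path(i,e) via R1 from path(i,f), parent(f,e)
round 2: derive path(j,e) via R1 from path(j,d), parent(d,e)
round 2: derive reach(a) via R3 from path(a,a), path(a,a)
round 2: derive reach(h) via R3 from path(h,a), path(a,a)
round 2: derive reach(i) via R3 from path(i,a), path(a,a)
round 2: derive reach(j) via R3 from path(j,d), path(d,e)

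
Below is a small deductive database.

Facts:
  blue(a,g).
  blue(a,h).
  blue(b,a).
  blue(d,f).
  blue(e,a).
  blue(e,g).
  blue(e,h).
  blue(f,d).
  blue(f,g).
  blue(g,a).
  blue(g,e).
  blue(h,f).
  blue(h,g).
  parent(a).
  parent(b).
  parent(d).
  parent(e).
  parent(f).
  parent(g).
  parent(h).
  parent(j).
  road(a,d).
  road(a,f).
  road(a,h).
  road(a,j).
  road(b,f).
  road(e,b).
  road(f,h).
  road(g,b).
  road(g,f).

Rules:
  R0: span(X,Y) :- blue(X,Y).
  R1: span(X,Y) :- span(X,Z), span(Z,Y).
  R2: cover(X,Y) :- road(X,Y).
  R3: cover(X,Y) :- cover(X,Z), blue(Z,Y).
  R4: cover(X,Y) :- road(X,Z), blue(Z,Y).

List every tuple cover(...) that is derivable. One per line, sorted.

round 1: derive cover(a,d) via R2 from road(a,d)
round 1: derive cover(a,f) via R2 from road(a,f)
round 1: derive cover(a,h) via R2 from road(a,h)
round 1: derive cover(a,j) via R2 from road(a,j)
round 1: derive cover(b,f) via R2 from road(b,f)
round 1: derive cover(e,b) via R2 from road(e,b)
round 1: derive cover(f,h) via R2 from road(f,h)
round 1: derive cover(g,b) via R2 from road(g,b)
round 1: derive cover(g,f) via R2 from road(g,f)
round 1: derive cover(a,g) via R4 from road(a,f), blue(f,g)
round 1: derive cover(b,d) via R4 from road(b,f), blue(f,d)
round 1: derive cover(b,g) via R4 from road(b,f), blue(f,g)
round 1: derive cover(e,a) via R4 from road(e,b), blue(b,a)
round 1: derive cover(f,f) via R4 from road(f,h), blue(h,f)
round 1: derive cover(f,g) via R4 from road(f,h), blue(h,g)
round 1: derive cover(g,a) via R4 from road(g,b), blue(b,a)
round 1: derive cover(g,d) via R4 from road(g,f), blue(f,d)
round 1: derive cover(g,g) via R4 from road(g,f), blue(f,g)
round 2: derive cover(a,a) via R3 from cover(a,g), blue(g,a)
round 2: derive cover(a,e) via R3 from cover(a,g), blue(g,e)
round 2: derive cover(b,a) via R3 from cover(b,g), blue(g,a)
round 2: derive cover(b,e) via R3 from cover(b,g), blue(g,e)
round 2: derive cover(e,g) via R3 from cover(e,a), blue(a,g)
round 2: derive cover(e,h) via R3 from cover(e,a), blue(a,h)
round 2: derive cover(f,a) via R3 from cover(f,g), blue(g,a)
round 2: derive cover(f,d) via R3 from cover(f,f), blue(f,d)
round 2: derive cover(f,e) via R3 from cover(f,g), blue(g,e)
round 2: derive cover(g,e) via R3 from cover(g,g), blue(g,e)
round 2: derive cover(g,h) via R3 from cover(g,a), blue(a,h)
round 3: derive cover(b,h) via R3 from cover(b,a), blue(a,h)
round 3: derive cover(e,e) via R3 from cover(e,g), blue(g,e)
round 3: derive cover(e,f) via R3 from cover(e,h), blue(h,f)
round 4: derive cover(e,d) via R3 from cover(e,f), blue(f,d)

cover(a,a)
cover(a,d)
cover(a,e)
cover(a,f)
cover(a,g)
cover(a,h)
cover(a,j)
cover(b,a)
cover(b,d)
cover(b,e)
cover(b,f)
cover(b,g)
cover(b,h)
cover(e,a)
cover(e,b)
cover(e,d)
cover(e,e)
cover(e,f)
cover(e,g)
cover(e,h)
cover(f,a)
cover(f,d)
cover(f,e)
cover(f,f)
cover(f,g)
cover(f,h)
cover(g,a)
cover(g,b)
cover(g,d)
cover(g,e)
cover(g,f)
cover(g,g)
cover(g,h)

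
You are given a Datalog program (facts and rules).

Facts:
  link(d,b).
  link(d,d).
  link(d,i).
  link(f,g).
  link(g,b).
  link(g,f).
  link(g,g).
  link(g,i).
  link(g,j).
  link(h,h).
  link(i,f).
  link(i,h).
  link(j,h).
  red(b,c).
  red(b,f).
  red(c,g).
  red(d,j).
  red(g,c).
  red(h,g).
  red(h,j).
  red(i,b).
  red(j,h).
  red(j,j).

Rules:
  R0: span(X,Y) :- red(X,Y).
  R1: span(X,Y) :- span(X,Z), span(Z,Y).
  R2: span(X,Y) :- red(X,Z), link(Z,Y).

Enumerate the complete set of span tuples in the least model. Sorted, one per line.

span(b,b)
span(b,c)
span(b,f)
span(b,g)
span(b,h)
span(b,i)
span(b,j)
span(c,b)
span(c,c)
span(c,f)
span(c,g)
span(c,h)
span(c,i)
span(c,j)
span(d,b)
span(d,c)
span(d,f)
span(d,g)
span(d,h)
span(d,i)
span(d,j)
span(g,b)
span(g,c)
span(g,f)
span(g,g)
span(g,h)
span(g,i)
span(g,j)
span(h,b)
span(h,c)
span(h,f)
span(h,g)
span(h,h)
span(h,i)
span(h,j)
span(i,b)
span(i,c)
span(i,f)
span(i,g)
span(i,h)
span(i,i)
span(i,j)
span(j,b)
span(j,c)
span(j,f)
span(j,g)
span(j,h)
span(j,i)
span(j,j)

round 1: derive span(b,c) via R0 from red(b,c)
round 1: derive span(b,f) via R0 from red(b,f)
round 1: derive span(c,g) via R0 from red(c,g)
round 1: derive span(d,j) via R0 from red(d,j)
round 1: derive span(g,c) via R0 from red(g,c)
round 1: derive span(h,g) via R0 from red(h,g)
round 1: derive span(h,j) via R0 from red(h,j)
round 1: derive span(i,b) via R0 from red(i,b)
round 1: derive span(j,h) via R0 from red(j,h)
round 1: derive span(j,j) via R0 from red(j,j)
round 1: derive span(b,g) via R2 from red(b,f), link(f,g)
round 1: derive span(c,b) via R2 from red(c,g), link(g,b)
round 1: derive span(c,f) via R2 from red(c,g), link(g,f)
round 1: derive span(c,i) via R2 from red(c,g), link(g,i)
round 1: derive span(c,j) via R2 from red(c,g), link(g,j)
round 1: derive span(d,h) via R2 from red(d,j), link(j,h)
round 1: derive span(h,b) via R2 from red(h,g), link(g,b)
round 1: derive span(h,f) via R2 from red(h,g), link(g,f)
round 1: derive span(h,h) via R2 from red(h,j), link(j,h)
round 1: derive span(h,i) via R2 from red(h,g), link(g,i)
round 2: derive span(b,b) via R1 from span(b,c), span(c,b)
round 2: derive span(b,i) via R1 from span(b,c), span(c,i)
round 2: derive span(b,j) via R1 from span(b,c), span(c,j)
round 2: derive span(c,c) via R1 from span(c,b), span(b,c)
round 2: derive span(c,h) via R1 from span(c,j), span(j,h)
round 2: derive span(d,b) via R1 from span(d,h), span(h,b)
round 2: derive span(d,f) via R1 from span(d,h), span(h,f)
round 2: derive span(d,g) via R1 from span(d,h), span(h,g)
round 2: derive span(d,i) via R1 from span(d,h), span(h,i)
round 2: derive span(g,b) via R1 from span(g,c), span(c,b)
round 2: derive span(g,f) via R1 from span(g,c), span(c,f)
round 2: derive span(g,g) via R1 from span(g,c), span(c,g)
round 2: derive span(g,i) via R1 from span(g,c), span(c,i)
round 2: derive span(g,j) via R1 from span(g,c), span(c,j)
round 2: derive span(h,c) via R1 from span(h,b), span(b,c)
round 2: derive span(i,c) via R1 from span(i,b), span(b,c)
round 2: derive span(i,f) via R1 from span(i,b), span(b,f)
round 2: derive span(i,g) via R1 from span(i,b), span(b,g)
round 2: derive span(j,b) via R1 from span(j,h), span(h,b)
round 2: derive span(j,f) via R1 from span(j,h), span(h,f)
round 2: derive span(j,g) via R1 from span(j,h), span(h,g)
round 2: derive span(j,i) via R1 from span(j,h), span(h,i)
round 3: derive span(b,h) via R1 from span(b,c), span(c,h)
round 3: derive span(d,c) via R1 from span(d,b), span(b,c)
round 3: derive span(g,h) via R1 from span(g,c), span(c,h)
round 3: derive span(i,h) via R1 from span(i,c), span(c,h)
round 3: derive span(i,i) via R1 from span(i,b), span(b,i)
round 3: derive span(i,j) via R1 from span(i,b), span(b,j)
round 3: derive span(j,c) via R1 from span(j,b), span(b,c)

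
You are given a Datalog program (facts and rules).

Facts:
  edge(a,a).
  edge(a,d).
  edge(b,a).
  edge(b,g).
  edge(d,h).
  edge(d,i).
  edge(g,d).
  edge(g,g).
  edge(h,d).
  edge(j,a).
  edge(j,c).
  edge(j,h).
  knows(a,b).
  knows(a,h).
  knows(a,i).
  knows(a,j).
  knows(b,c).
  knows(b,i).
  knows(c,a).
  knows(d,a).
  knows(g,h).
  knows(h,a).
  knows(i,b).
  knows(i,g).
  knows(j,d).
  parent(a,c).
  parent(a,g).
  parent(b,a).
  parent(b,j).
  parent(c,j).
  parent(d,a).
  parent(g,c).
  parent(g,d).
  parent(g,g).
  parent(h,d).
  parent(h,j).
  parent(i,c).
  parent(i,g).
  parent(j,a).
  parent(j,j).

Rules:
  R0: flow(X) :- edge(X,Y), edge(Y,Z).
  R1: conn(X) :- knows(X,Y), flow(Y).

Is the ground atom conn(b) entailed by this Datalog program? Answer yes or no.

round 1: derive flow(a) via R0 from edge(a,a), edge(a,a)
round 1: derive flow(b) via R0 from edge(b,a), edge(a,a)
round 1: derive flow(d) via R0 from edge(d,h), edge(h,d)
round 1: derive flow(g) via R0 from edge(g,d), edge(d,h)
round 1: derive flow(h) via R0 from edge(h,d), edge(d,h)
round 1: derive flow(j) via R0 from edge(j,a), edge(a,a)
round 2: derive conn(a) via R1 from knows(a,b), flow(b)
round 2: derive conn(c) via R1 from knows(c,a), flow(a)
round 2: derive conn(d) via R1 from knows(d,a), flow(a)
round 2: derive conn(g) via R1 from knows(g,h), flow(h)
round 2: derive conn(h) via R1 from knows(h,a), flow(a)
round 2: derive conn(i) via R1 from knows(i,b), flow(b)
round 2: derive conn(j) via R1 from knows(j,d), flow(d)

no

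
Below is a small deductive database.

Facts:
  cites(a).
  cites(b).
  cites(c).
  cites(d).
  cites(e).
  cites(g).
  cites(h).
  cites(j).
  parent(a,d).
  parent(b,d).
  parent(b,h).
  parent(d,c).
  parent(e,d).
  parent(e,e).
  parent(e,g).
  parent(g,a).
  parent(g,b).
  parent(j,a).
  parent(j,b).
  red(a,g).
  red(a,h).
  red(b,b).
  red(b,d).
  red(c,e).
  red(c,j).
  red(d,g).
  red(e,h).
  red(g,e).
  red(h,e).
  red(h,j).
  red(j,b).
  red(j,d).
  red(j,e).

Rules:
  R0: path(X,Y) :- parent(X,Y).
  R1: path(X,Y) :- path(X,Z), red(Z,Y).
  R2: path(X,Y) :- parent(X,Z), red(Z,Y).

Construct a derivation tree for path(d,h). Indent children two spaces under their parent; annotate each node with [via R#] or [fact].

path(d,h)  [via R1]
  path(d,e)  [via R2]
    parent(d,c)  [fact]
    red(c,e)  [fact]
  red(e,h)  [fact]

round 1: derive path(a,d) via R0 from parent(a,d)
round 1: derive path(b,d) via R0 from parent(b,d)
round 1: derive path(b,h) via R0 from parent(b,h)
round 1: derive path(d,c) via R0 from parent(d,c)
round 1: derive path(e,d) via R0 from parent(e,d)
round 1: derive path(e,e) via R0 from parent(e,e)
round 1: derive path(e,g) via R0 from parent(e,g)
round 1: derive path(g,a) via R0 from parent(g,a)
round 1: derive path(g,b) via R0 from parent(g,b)
round 1: derive path(j,a) via R0 from parent(j,a)
round 1: derive path(j,b) via R0 from parent(j,b)
round 1: derive path(a,g) via R2 from parent(a,d), red(d,g)
round 1: derive path(b,e) via R2 from parent(b,h), red(h,e)
round 1: derive path(b,g) via R2 from parent(b,d), red(d,g)
round 1: derive path(b,j) via R2 from parent(b,h), red(h,j)
round 1: derive path(d,e) via R2 from parent(d,c), red(c,e)
round 1: derive path(d,j) via R2 from parent(d,c), red(c,j)
round 1: derive path(e,h) via R2 from parent(e,e), red(e,h)
round 1: derive path(g,d) via R2 from parent(g,b), red(b,d)
round 1: derive path(g,g) via R2 from parent(g,a), red(a,g)
round 1: derive path(g,h) via R2 from parent(g,a), red(a,h)
round 1: derive path(j,d) via R2 from parent(j,b), red(b,d)
round 1: derive path(j,g) via R2 from parent(j,a), red(a,g)
round 1: derive path(j,h) via R2 from parent(j,a), red(a,h)
round 2: derive path(a,e) via R1 from path(a,g), red(g,e)
round 2: derive path(b,b) via R1 from path(b,j), red(j,b)
round 2: derive path(d,b) via R1 from path(d,j), red(j,b)
round 2: derive path(d,d) via R1 from path(d,j), red(j,d)
round 2: derive path(d,h) via R1 from path(d,e), red(e,h)
round 2: derive path(e,j) via R1 from path(e,h), red(h,j)
round 2: derive path(g,e) via R1 from path(g,g), red(g,e)
round 2: derive path(g,j) via R1 from path(g,h), red(h,j)
round 2: derive path(j,e) via R1 from path(j,g), red(g,e)
round 2: derive path(j,j) via R1 from path(j,h), red(h,j)
round 3: derive path(a,h) via R1 from path(a,e), red(e,h)
round 3: derive path(d,g) via R1 from path(d,d), red(d,g)
round 3: derive path(e,b) via R1 from path(e,j), red(j,b)
round 4: derive path(a,j) via R1 from path(a,h), red(h,j)
round 5: derive path(a,b) via R1 from path(a,j), red(j,b)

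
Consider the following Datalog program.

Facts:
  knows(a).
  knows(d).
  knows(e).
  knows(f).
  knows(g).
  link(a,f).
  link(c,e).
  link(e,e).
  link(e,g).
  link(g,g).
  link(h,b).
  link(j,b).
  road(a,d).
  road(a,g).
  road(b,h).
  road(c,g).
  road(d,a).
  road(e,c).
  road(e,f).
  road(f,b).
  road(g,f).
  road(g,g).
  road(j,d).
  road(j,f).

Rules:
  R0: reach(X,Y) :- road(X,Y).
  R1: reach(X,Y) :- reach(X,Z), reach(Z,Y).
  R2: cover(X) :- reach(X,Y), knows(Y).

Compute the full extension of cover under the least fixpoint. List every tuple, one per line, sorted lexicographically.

round 1: derive reach(a,d) via R0 from road(a,d)
round 1: derive reach(a,g) via R0 from road(a,g)
round 1: derive reach(b,h) via R0 from road(b,h)
round 1: derive reach(c,g) via R0 from road(c,g)
round 1: derive reach(d,a) via R0 from road(d,a)
round 1: derive reach(e,c) via R0 from road(e,c)
round 1: derive reach(e,f) via R0 from road(e,f)
round 1: derive reach(f,b) via R0 from road(f,b)
round 1: derive reach(g,f) via R0 from road(g,f)
round 1: derive reach(g,g) via R0 from road(g,g)
round 1: derive reach(j,d) via R0 from road(j,d)
round 1: derive reach(j,f) via R0 from road(j,f)
round 2: derive reach(a,a) via R1 from reach(a,d), reach(d,a)
round 2: derive reach(a,f) via R1 from reach(a,g), reach(g,f)
round 2: derive reach(c,f) via R1 from reach(c,g), reach(g,f)
round 2: derive reach(d,d) via R1 from reach(d,a), reach(a,d)
round 2: derive reach(d,g) via R1 from reach(d,a), reach(a,g)
round 2: derive reach(e,b) via R1 from reach(e,f), reach(f,b)
round 2: derive reach(e,g) via R1 from reach(e,c), reach(c,g)
round 2: derive reach(f,h) via R1 from reach(f,b), reach(b,h)
round 2: derive reach(g,b) via R1 from reach(g,f), reach(f,b)
round 2: derive reach(j,a) via R1 from reach(j,d), reach(d,a)
round 2: derive reach(j,b) via R1 from reach(j,f), reach(f,b)
round 2: derive cover(a) via R2 from reach(a,d), knows(d)
round 2: derive cover(c) via R2 from reach(c,g), knows(g)
round 2: derive cover(d) via R2 from reach(d,a), knows(a)
round 2: derive cover(e) via R2 from reach(e,f), knows(f)
round 2: derive cover(g) via R2 from reach(g,f), knows(f)
round 2: derive cover(j) via R2 from reach(j,d), knows(d)
round 3: derive reach(a,b) via R1 from reach(a,f), reach(f,b)
round 3: derive reach(a,h) via R1 from reach(a,f), reach(f,h)
round 3: derive reach(c,b) via R1 from reach(c,f), reach(f,b)
round 3: derive reach(c,h) via R1 from reach(c,f), reach(f,h)
round 3: derive reach(d,b) via R1 from reach(d,g), reach(g,b)
round 3: derive reach(d,f) via R1 from reach(d,a), reach(a,f)
round 3: derive reach(e,h) via R1 from reach(e,b), reach(b,h)
round 3: derive reach(g,h) via R1 from reach(g,b), reach(b,h)
round 3: derive reach(j,g) via R1 from reach(j,a), reach(a,g)
round 3: derive reach(j,h) via R1 from reach(j,b), reach(b,h)
round 4: derive reach(d,h) via R1 from reach(d,a), reach(a,h)

cover(a)
cover(c)
cover(d)
cover(e)
cover(g)
cover(j)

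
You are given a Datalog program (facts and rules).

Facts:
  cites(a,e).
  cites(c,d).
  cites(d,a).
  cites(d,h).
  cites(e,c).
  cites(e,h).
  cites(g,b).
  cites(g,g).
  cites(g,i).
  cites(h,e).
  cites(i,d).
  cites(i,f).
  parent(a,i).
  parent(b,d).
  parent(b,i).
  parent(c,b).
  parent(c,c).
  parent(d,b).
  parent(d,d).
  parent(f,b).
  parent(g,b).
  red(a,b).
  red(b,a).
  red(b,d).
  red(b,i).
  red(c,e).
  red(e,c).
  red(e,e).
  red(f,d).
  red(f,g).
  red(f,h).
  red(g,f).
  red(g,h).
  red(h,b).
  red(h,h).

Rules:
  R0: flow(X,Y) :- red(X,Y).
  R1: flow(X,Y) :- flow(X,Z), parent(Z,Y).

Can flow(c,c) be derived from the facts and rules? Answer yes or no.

no

round 1: derive flow(a,b) via R0 from red(a,b)
round 1: derive flow(b,a) via R0 from red(b,a)
round 1: derive flow(b,d) via R0 from red(b,d)
round 1: derive flow(b,i) via R0 from red(b,i)
round 1: derive flow(c,e) via R0 from red(c,e)
round 1: derive flow(e,c) via R0 from red(e,c)
round 1: derive flow(e,e) via R0 from red(e,e)
round 1: derive flow(f,d) via R0 from red(f,d)
round 1: derive flow(f,g) via R0 from red(f,g)
round 1: derive flow(f,h) via R0 from red(f,h)
round 1: derive flow(g,f) via R0 from red(g,f)
round 1: derive flow(g,h) via R0 from red(g,h)
round 1: derive flow(h,b) via R0 from red(h,b)
round 1: derive flow(h,h) via R0 from red(h,h)
round 2: derive flow(a,d) via R1 from flow(a,b), parent(b,d)
round 2: derive flow(a,i) via R1 from flow(a,b), parent(b,i)
round 2: derive flow(b,b) via R1 from flow(b,d), parent(d,b)
round 2: derive flow(e,b) via R1 from flow(e,c), parent(c,b)
round 2: derive flow(f,b) via R1 from flow(f,d), parent(d,b)
round 2: derive flow(g,b) via R1 from flow(g,f), parent(f,b)
round 2: derive flow(h,d) via R1 from flow(h,b), parent(b,d)
round 2: derive flow(h,i) via R1 from flow(h,b), parent(b,i)
round 3: derive flow(e,d) via R1 from flow(e,b), parent(b,d)
round 3: derive flow(e,i) via R1 from flow(e,b), parent(b,i)
round 3: derive flow(f,i) via R1 from flow(f,b), parent(b,i)
round 3: derive flow(g,d) via R1 from flow(g,b), parent(b,d)
round 3: derive flow(g,i) via R1 from flow(g,b), parent(b,i)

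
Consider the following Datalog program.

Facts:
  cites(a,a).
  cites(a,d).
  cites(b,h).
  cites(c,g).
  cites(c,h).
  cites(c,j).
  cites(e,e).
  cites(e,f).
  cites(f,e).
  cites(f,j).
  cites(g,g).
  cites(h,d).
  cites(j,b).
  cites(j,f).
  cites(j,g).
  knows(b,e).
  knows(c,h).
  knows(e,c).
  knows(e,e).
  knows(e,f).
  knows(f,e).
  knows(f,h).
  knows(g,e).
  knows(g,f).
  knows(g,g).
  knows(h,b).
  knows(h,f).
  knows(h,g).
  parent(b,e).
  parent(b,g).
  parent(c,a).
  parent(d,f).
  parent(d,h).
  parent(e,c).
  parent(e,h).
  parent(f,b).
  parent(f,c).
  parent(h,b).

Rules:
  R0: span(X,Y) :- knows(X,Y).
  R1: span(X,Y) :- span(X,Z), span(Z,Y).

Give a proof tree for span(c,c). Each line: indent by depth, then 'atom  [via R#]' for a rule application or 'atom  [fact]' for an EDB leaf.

round 1: derive span(b,e) via R0 from knows(b,e)
round 1: derive span(c,h) via R0 from knows(c,h)
round 1: derive span(e,c) via R0 from knows(e,c)
round 1: derive span(e,e) via R0 from knows(e,e)
round 1: derive span(e,f) via R0 from knows(e,f)
round 1: derive span(f,e) via R0 from knows(f,e)
round 1: derive span(f,h) via R0 from knows(f,h)
round 1: derive span(g,e) via R0 from knows(g,e)
round 1: derive span(g,f) via R0 from knows(g,f)
round 1: derive span(g,g) via R0 from knows(g,g)
round 1: derive span(h,b) via R0 from knows(h,b)
round 1: derive span(h,f) via R0 from knows(h,f)
round 1: derive span(h,g) via R0 from knows(h,g)
round 2: derive span(b,c) via R1 from span(b,e), span(e,c)
round 2: derive span(b,f) via R1 from span(b,e), span(e,f)
round 2: derive span(c,b) via R1 from span(c,h), span(h,b)
round 2: derive span(c,f) via R1 from span(c,h), span(h,f)
round 2: derive span(c,g) via R1 from span(c,h), span(h,g)
round 2: derive span(e,h) via R1 from span(e,c), span(c,h)
round 2: derive span(f,b) via R1 from span(f,h), span(h,b)
round 2: derive span(f,c) via R1 from span(f,e), span(e,c)
round 2: derive span(f,f) via R1 from span(f,e), span(e,f)
round 2: derive span(f,g) via R1 from span(f,h), span(h,g)
round 2: derive span(g,c) via R1 from span(g,e), span(e,c)
round 2: derive span(g,h) via R1 from span(g,f), span(f,h)
round 2: derive span(h,e) via R1 from span(h,b), span(b,e)
round 2: derive span(h,h) via R1 from span(h,f), span(f,h)
round 3: derive span(b,b) via R1 from span(b,c), span(c,b)
round 3: derive span(b,g) via R1 from span(b,c), span(c,g)
round 3: derive span(b,h) via R1 from span(b,c), span(c,h)
round 3: derive span(c,c) via R1 from span(c,b), span(b,c)
round 3: derive span(c,e) via R1 from span(c,b), span(b,e)
round 3: derive span(e,b) via R1 from span(e,c), span(c,b)
round 3: derive span(e,g) via R1 from span(e,c), span(c,g)
round 3: derive span(g,b) via R1 from span(g,c), span(c,b)
round 3: derive span(h,c) via R1 from span(h,b), span(b,c)

span(c,c)  [via R1]
  span(c,b)  [via R1]
    span(c,h)  [via R0]
      knows(c,h)  [fact]
    span(h,b)  [via R0]
      knows(h,b)  [fact]
  span(b,c)  [via R1]
    span(b,e)  [via R0]
      knows(b,e)  [fact]
    span(e,c)  [via R0]
      knows(e,c)  [fact]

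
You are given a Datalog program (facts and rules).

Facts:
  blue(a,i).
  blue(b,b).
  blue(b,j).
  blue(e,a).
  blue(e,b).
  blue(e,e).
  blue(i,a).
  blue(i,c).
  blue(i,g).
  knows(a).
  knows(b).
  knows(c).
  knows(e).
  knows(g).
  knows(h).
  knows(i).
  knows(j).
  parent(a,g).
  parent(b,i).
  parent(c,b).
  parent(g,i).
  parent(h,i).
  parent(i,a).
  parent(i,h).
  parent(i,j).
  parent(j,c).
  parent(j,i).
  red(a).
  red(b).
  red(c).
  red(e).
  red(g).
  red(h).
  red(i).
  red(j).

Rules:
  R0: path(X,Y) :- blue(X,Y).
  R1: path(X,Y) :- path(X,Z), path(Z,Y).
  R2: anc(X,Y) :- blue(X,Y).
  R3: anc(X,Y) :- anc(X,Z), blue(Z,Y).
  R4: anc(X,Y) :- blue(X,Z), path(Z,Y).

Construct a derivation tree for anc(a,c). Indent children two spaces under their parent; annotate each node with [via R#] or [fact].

round 1: derive path(a,i) via R0 from blue(a,i)
round 1: derive path(b,b) via R0 from blue(b,b)
round 1: derive path(b,j) via R0 from blue(b,j)
round 1: derive path(e,a) via R0 from blue(e,a)
round 1: derive path(e,b) via R0 from blue(e,b)
round 1: derive path(e,e) via R0 from blue(e,e)
round 1: derive path(i,a) via R0 from blue(i,a)
round 1: derive path(i,c) via R0 from blue(i,c)
round 1: derive path(i,g) via R0 from blue(i,g)
round 1: derive anc(a,i) via R2 from blue(a,i)
round 1: derive anc(b,b) via R2 from blue(b,b)
round 1: derive anc(b,j) via R2 from blue(b,j)
round 1: derive anc(e,a) via R2 from blue(e,a)
round 1: derive anc(e,b) via R2 from blue(e,b)
round 1: derive anc(e,e) via R2 from blue(e,e)
round 1: derive anc(i,a) via R2 from blue(i,a)
round 1: derive anc(i,c) via R2 from blue(i,c)
round 1: derive anc(i,g) via R2 from blue(i,g)
round 2: derive path(a,a) via R1 from path(a,i), path(i,a)
round 2: derive path(a,c) via R1 from path(a,i), path(i,c)
round 2: derive path(a,g) via R1 from path(a,i), path(i,g)
round 2: derive path(e,i) via R1 from path(e,a), path(a,i)
round 2: derive path(e,j) via R1 from path(e,b), path(b,j)
round 2: derive path(i,i) via R1 from path(i,a), path(a,i)
round 2: derive anc(a,a) via R3 from anc(a,i), blue(i,a)
round 2: derive anc(a,c) via R3 from anc(a,i), blue(i,c)
round 2: derive anc(a,g) via R3 from anc(a,i), blue(i,g)
round 2: derive anc(e,i) via R3 from anc(e,a), blue(a,i)
round 2: derive anc(e,j) via R3 from anc(e,b), blue(b,j)
round 2: derive anc(i,i) via R3 from anc(i,a), blue(a,i)
round 3: derive path(e,c) via R1 from path(e,a), path(a,c)
round 3: derive path(e,g) via R1 from path(e,a), path(a,g)
round 3: derive anc(e,c) via R3 from anc(e,i), blue(i,c)
round 3: derive anc(e,g) via R3 from anc(e,i), blue(i,g)

anc(a,c)  [via R3]
  anc(a,i)  [via R2]
    blue(a,i)  [fact]
  blue(i,c)  [fact]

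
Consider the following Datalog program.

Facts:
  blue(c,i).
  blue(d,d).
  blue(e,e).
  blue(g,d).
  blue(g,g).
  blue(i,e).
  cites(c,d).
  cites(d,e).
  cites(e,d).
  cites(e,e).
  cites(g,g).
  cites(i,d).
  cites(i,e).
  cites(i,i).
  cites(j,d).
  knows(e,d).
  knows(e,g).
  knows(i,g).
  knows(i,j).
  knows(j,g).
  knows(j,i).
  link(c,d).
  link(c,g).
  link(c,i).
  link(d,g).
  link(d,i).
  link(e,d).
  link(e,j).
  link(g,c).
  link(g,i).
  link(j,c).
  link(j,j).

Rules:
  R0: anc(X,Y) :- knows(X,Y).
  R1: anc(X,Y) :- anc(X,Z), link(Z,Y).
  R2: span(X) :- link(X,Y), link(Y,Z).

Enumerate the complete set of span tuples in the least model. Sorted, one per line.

span(c)
span(d)
span(e)
span(g)
span(j)

round 1: derive span(c) via R2 from link(c,d), link(d,g)
round 1: derive span(d) via R2 from link(d,g), link(g,c)
round 1: derive span(e) via R2 from link(e,d), link(d,g)
round 1: derive span(g) via R2 from link(g,c), link(c,d)
round 1: derive span(j) via R2 from link(j,c), link(c,d)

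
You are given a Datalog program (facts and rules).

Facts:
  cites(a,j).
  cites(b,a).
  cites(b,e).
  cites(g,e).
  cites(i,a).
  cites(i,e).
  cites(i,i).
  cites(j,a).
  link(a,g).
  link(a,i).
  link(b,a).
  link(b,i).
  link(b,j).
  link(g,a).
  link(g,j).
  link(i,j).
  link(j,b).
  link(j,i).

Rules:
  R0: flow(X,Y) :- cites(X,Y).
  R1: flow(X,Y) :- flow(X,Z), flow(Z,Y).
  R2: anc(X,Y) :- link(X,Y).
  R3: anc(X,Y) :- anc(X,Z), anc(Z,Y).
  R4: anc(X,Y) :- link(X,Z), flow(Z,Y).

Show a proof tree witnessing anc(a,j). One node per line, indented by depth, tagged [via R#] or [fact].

anc(a,j)  [via R3]
  anc(a,g)  [via R2]
    link(a,g)  [fact]
  anc(g,j)  [via R2]
    link(g,j)  [fact]

round 1: derive flow(a,j) via R0 from cites(a,j)
round 1: derive flow(b,a) via R0 from cites(b,a)
round 1: derive flow(b,e) via R0 from cites(b,e)
round 1: derive flow(g,e) via R0 from cites(g,e)
round 1: derive flow(i,a) via R0 from cites(i,a)
round 1: derive flow(i,e) via R0 from cites(i,e)
round 1: derive flow(i,i) via R0 from cites(i,i)
round 1: derive flow(j,a) via R0 from cites(j,a)
round 1: derive anc(a,g) via R2 from link(a,g)
round 1: derive anc(a,i) via R2 from link(a,i)
round 1: derive anc(b,a) via R2 from link(b,a)
round 1: derive anc(b,i) via R2 from link(b,i)
round 1: derive anc(b,j) via R2 from link(b,j)
round 1: derive anc(g,a) via R2 from link(g,a)
round 1: derive anc(g,j) via R2 from link(g,j)
round 1: derive anc(i,j) via R2 from link(i,j)
round 1: derive anc(j,b) via R2 from link(j,b)
round 1: derive anc(j,i) via R2 from link(j,i)
round 2: derive flow(a,a) via R1 from flow(a,j), flow(j,a)
round 2: derive flow(b,j) via R1 from flow(b,a), flow(a,j)
round 2: derive flow(i,j) via R1 from flow(i,a), flow(a,j)
round 2: derive flow(j,j) via R1 from flow(j,a), flow(a,j)
round 2: derive anc(a,a) via R3 from anc(a,g), anc(g,a)
round 2: derive anc(a,j) via R3 from anc(a,g), anc(g,j)
round 2: derive anc(b,b) via R3 from anc(b,j), anc(j,b)
round 2: derive anc(b,g) via R3 from anc(b,a), anc(a,g)
round 2: derive anc(g,b) via R3 from anc(g,j), anc(j,b)
round 2: derive anc(g,g) via R3 from anc(g,a), anc(a,g)
round 2: derive anc(g,i) via R3 from anc(g,a), anc(a,i)
round 2: derive anc(i,b) via R3 from anc(i,j), anc(j,b)
round 2: derive anc(i,i) via R3 from anc(i,j), anc(j,i)
round 2: derive anc(j,a) via R3 from anc(j,b), anc(b,a)
round 2: derive anc(j,j) via R3 from anc(j,b), anc(b,j)
round 2: derive anc(a,e) via R4 from link(a,g), flow(g,e)
round 2: derive anc(b,e) via R4 from link(b,i), flow(i,e)
round 2: derive anc(i,a) via R4 from link(i,j), flow(j,a)
round 2: derive anc(j,e) via R4 from link(j,b), flow(b,e)
round 3: derive anc(a,b) via R3 from anc(a,g), anc(g,b)
round 3: derive anc(g,e) via R3 from anc(g,a), anc(a,e)
round 3: derive anc(i,e) via R3 from anc(i,a), anc(a,e)
round 3: derive anc(i,g) via R3 from anc(i,a), anc(a,g)
round 3: derive anc(j,g) via R3 from anc(j,a), anc(a,g)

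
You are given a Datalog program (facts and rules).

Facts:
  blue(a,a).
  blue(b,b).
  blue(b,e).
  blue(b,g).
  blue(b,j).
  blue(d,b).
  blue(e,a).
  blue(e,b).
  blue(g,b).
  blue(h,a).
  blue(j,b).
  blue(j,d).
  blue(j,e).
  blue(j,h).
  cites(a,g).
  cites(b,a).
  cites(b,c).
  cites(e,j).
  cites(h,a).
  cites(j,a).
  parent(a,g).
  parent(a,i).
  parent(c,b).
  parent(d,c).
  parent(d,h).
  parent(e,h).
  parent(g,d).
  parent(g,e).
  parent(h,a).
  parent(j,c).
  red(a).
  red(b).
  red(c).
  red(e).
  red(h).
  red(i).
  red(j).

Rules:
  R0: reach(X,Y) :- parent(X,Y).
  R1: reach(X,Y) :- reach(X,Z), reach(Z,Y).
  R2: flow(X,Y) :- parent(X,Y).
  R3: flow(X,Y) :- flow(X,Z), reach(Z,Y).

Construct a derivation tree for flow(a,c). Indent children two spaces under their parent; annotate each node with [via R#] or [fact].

round 1: derive reach(a,g) via R0 from parent(a,g)
round 1: derive reach(a,i) via R0 from parent(a,i)
round 1: derive reach(c,b) via R0 from parent(c,b)
round 1: derive reach(d,c) via R0 from parent(d,c)
round 1: derive reach(d,h) via R0 from parent(d,h)
round 1: derive reach(e,h) via R0 from parent(e,h)
round 1: derive reach(g,d) via R0 from parent(g,d)
round 1: derive reach(g,e) via R0 from parent(g,e)
round 1: derive reach(h,a) via R0 from parent(h,a)
round 1: derive reach(j,c) via R0 from parent(j,c)
round 1: derive flow(a,g) via R2 from parent(a,g)
round 1: derive flow(a,i) via R2 from parent(a,i)
round 1: derive flow(c,b) via R2 from parent(c,b)
round 1: derive flow(d,c) via R2 from parent(d,c)
round 1: derive flow(d,h) via R2 from parent(d,h)
round 1: derive flow(e,h) via R2 from parent(e,h)
round 1: derive flow(g,d) via R2 from parent(g,d)
round 1: derive flow(g,e) via R2 from parent(g,e)
round 1: derive flow(h,a) via R2 from parent(h,a)
round 1: derive flow(j,c) via R2 from parent(j,c)
round 2: derive reach(a,d) via R1 from reach(a,g), reach(g,d)
round 2: derive reach(a,e) via R1 from reach(a,g), reach(g,e)
round 2: derive reach(d,a) via R1 from reach(d,h), reach(h,a)
round 2: derive reach(d,b) via R1 from reach(d,c), reach(c,b)
round 2: derive reach(e,a) via R1 from reach(e,h), reach(h,a)
round 2: derive reach(g,c) via R1 from reach(g,d), reach(d,c)
round 2: derive reach(g,h) via R1 from reach(g,d), reach(d,h)
round 2: derive reach(h,g) via R1 from reach(h,a), reach(a,g)
round 2: derive reach(h,i) via R1 from reach(h,a), reach(a,i)
round 2: derive reach(j,b) via R1 from reach(j,c), reach(c,b)
round 2: derive flow(a,d) via R3 from flow(a,g), reach(g,d)
round 2: derive flow(a,e) via R3 from flow(a,g), reach(g,e)
round 2: derive flow(d,a) via R3 from flow(d,h), reach(h,a)
round 2: derive flow(d,b) via R3 from flow(d,c), reach(c,b)
round 2: derive flow(e,a) via R3 from flow(e,h), reach(h,a)
round 2: derive flow(g,c) via R3 from flow(g,d), reach(d,c)
round 2: derive flow(g,h) via R3 from flow(g,d), reach(d,h)
round 2: derive flow(h,g) via R3 from flow(h,a), reach(a,g)
round 2: derive flow(h,i) via R3 from flow(h,a), reach(a,i)
round 2: derive flow(j,b) via R3 from flow(j,c), reach(c,b)
round 3: derive reach(a,a) via R1 from reach(a,d), reach(d,a)
round 3: derive reach(a,b) via R1 from reach(a,d), reach(d,b)
round 3: derive reach(a,c) via R1 from reach(a,d), reach(d,c)
round 3: derive reach(a,h) via R1 from reach(a,d), reach(d,h)
round 3: derive reach(d,d) via R1 from reach(d,a), reach(a,d)
round 3: derive reach(d,e) via R1 from reach(d,a), reach(a,e)
round 3: derive reach(d,g) via R1 from reach(d,a), reach(a,g)
round 3: derive reach(d,i) via R1 from reach(d,a), reach(a,i)
round 3: derive reach(e,d) via R1 from reach(e,a), reach(a,d)
round 3: derive reach(e,e) via R1 from reach(e,a), reach(a,e)
round 3: derive reach(e,g) via R1 from reach(e,a), reach(a,g)
round 3: derive reach(e,i) via R1 from reach(e,a), reach(a,i)
round 3: derive reach(g,a) via R1 from reach(g,d), reach(d,a)
round 3: derive reach(g,b) via R1 from reach(g,c), reach(c,b)
round 3: derive reach(g,g) via R1 from reach(g,h), reach(h,g)
round 3: derive reach(g,i) via R1 from reach(g,h), reach(h,i)
round 3: derive reach(h,c) via R1 from reach(h,g), reach(g,c)
round 3: derive reach(h,d) via R1 from reach(h,a), reach(a,d)
round 3: derive reach(h,e) via R1 from reach(h,a), reach(a,e)
round 3: derive reach(h,h) via R1 from reach(h,g), reach(g,h)
round 3: derive flow(a,a) via R3 from flow(a,d), reach(d,a)
round 3: derive flow(a,b) via R3 from flow(a,d), reach(d,b)
round 3: derive flow(a,c) via R3 from flow(a,d), reach(d,c)
round 3: derive flow(a,h) via R3 from flow(a,d), reach(d,h)
round 3: derive flow(d,d) via R3 from flow(d,a), reach(a,d)
round 3: derive flow(d,e) via R3 from flow(d,a), reach(a,e)
round 3: derive flow(d,g) via R3 from flow(d,a), reach(a,g)
round 3: derive flow(d,i) via R3 from flow(d,a), reach(a,i)
round 3: derive flow(e,d) via R3 from flow(e,a), reach(a,d)
round 3: derive flow(e,e) via R3 from flow(e,a), reach(a,e)
round 3: derive flow(e,g) via R3 from flow(e,a), reach(a,g)
round 3: derive flow(e,i) via R3 from flow(e,a), reach(a,i)
round 3: derive flow(g,a) via R3 from flow(g,d), reach(d,a)
round 3: derive flow(g,b) via R3 from flow(g,c), reach(c,b)
round 3: derive flow(g,g) via R3 from flow(g,h), reach(h,g)
round 3: derive flow(g,i) via R3 from flow(g,h), reach(h,i)
round 3: derive flow(h,c) via R3 from flow(h,g), reach(g,c)
round 3: derive flow(h,d) via R3 from flow(h,a), reach(a,d)
round 3: derive flow(h,e) via R3 from flow(h,a), reach(a,e)
round 3: derive flow(h,h) via R3 from flow(h,g), reach(g,h)
round 4: derive reach(e,b) via R1 from reach(e,a), reach(a,b)
round 4: derive reach(e,c) via R1 from reach(e,a), reach(a,c)
round 4: derive reach(h,b) via R1 from reach(h,a), reach(a,b)
round 4: derive flow(e,b) via R3 from flow(e,a), reach(a,b)
round 4: derive flow(e,c) via R3 from flow(e,a), reach(a,c)
round 4: derive flow(h,b) via R3 from flow(h,a), reach(a,b)

flow(a,c)  [via R3]
  flow(a,d)  [via R3]
    flow(a,g)  [via R2]
      parent(a,g)  [fact]
    reach(g,d)  [via R0]
      parent(g,d)  [fact]
  reach(d,c)  [via R0]
    parent(d,c)  [fact]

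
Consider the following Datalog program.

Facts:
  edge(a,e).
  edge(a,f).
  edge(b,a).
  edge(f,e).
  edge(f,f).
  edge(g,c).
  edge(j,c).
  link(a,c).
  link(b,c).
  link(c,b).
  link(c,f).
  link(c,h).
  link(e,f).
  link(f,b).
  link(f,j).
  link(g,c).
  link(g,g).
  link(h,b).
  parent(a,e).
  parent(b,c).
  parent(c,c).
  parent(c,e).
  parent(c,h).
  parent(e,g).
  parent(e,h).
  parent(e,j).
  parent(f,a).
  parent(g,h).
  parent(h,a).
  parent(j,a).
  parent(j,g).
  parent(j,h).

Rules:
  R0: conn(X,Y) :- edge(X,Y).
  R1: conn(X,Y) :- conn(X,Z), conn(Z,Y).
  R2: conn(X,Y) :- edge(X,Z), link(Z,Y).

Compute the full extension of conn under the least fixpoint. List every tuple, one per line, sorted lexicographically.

round 1: derive conn(a,e) via R0 from edge(a,e)
round 1: derive conn(a,f) via R0 from edge(a,f)
round 1: derive conn(b,a) via R0 from edge(b,a)
round 1: derive conn(f,e) via R0 from edge(f,e)
round 1: derive conn(f,f) via R0 from edge(f,f)
round 1: derive conn(g,c) via R0 from edge(g,c)
round 1: derive conn(j,c) via R0 from edge(j,c)
round 1: derive conn(a,b) via R2 from edge(a,f), link(f,b)
round 1: derive conn(a,j) via R2 from edge(a,f), link(f,j)
round 1: derive conn(b,c) via R2 from edge(b,a), link(a,c)
round 1: derive conn(f,b) via R2 from edge(f,f), link(f,b)
round 1: derive conn(f,j) via R2 from edge(f,f), link(f,j)
round 1: derive conn(g,b) via R2 from edge(g,c), link(c,b)
round 1: derive conn(g,f) via R2 from edge(g,c), link(c,f)
round 1: derive conn(g,h) via R2 from edge(g,c), link(c,h)
round 1: derive conn(j,b) via R2 from edge(j,c), link(c,b)
round 1: derive conn(j,f) via R2 from edge(j,c), link(c,f)
round 1: derive conn(j,h) via R2 from edge(j,c), link(c,h)
round 2: derive conn(a,a) via R1 from conn(a,b), conn(b,a)
round 2: derive conn(a,c) via R1 from conn(a,b), conn(b,c)
round 2: derive conn(a,h) via R1 from conn(a,j), conn(j,h)
round 2: derive conn(b,b) via R1 from conn(b,a), conn(a,b)
round 2: derive conn(b,e) via R1 from conn(b,a), conn(a,e)
round 2: derive conn(b,f) via R1 from conn(b,a), conn(a,f)
round 2: derive conn(b,j) via R1 from conn(b,a), conn(a,j)
round 2: derive conn(f,a) via R1 from conn(f,b), conn(b,a)
round 2: derive conn(f,c) via R1 from conn(f,b), conn(b,c)
round 2: derive conn(f,h) via R1 from conn(f,j), conn(j,h)
round 2: derive conn(g,a) via R1 from conn(g,b), conn(b,a)
round 2: derive conn(g,e) via R1 from conn(g,f), conn(f,e)
round 2: derive conn(g,j) via R1 from conn(g,f), conn(f,j)
round 2: derive conn(j,a) via R1 from conn(j,b), conn(b,a)
round 2: derive conn(j,e) via R1 from conn(j,f), conn(f,e)
round 2: derive conn(j,j) via R1 from conn(j,f), conn(f,j)
round 3: derive conn(b,h) via R1 from conn(b,a), conn(a,h)

conn(a,a)
conn(a,b)
conn(a,c)
conn(a,e)
conn(a,f)
conn(a,h)
conn(a,j)
conn(b,a)
conn(b,b)
conn(b,c)
conn(b,e)
conn(b,f)
conn(b,h)
conn(b,j)
conn(f,a)
conn(f,b)
conn(f,c)
conn(f,e)
conn(f,f)
conn(f,h)
conn(f,j)
conn(g,a)
conn(g,b)
conn(g,c)
conn(g,e)
conn(g,f)
conn(g,h)
conn(g,j)
conn(j,a)
conn(j,b)
conn(j,c)
conn(j,e)
conn(j,f)
conn(j,h)
conn(j,j)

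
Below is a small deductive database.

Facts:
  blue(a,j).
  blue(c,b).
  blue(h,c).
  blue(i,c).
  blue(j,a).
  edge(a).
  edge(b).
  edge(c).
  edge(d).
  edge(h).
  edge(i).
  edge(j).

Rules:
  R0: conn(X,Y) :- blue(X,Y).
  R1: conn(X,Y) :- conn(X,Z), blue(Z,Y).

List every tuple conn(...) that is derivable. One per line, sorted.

round 1: derive conn(a,j) via R0 from blue(a,j)
round 1: derive conn(c,b) via R0 from blue(c,b)
round 1: derive conn(h,c) via R0 from blue(h,c)
round 1: derive conn(i,c) via R0 from blue(i,c)
round 1: derive conn(j,a) via R0 from blue(j,a)
round 2: derive conn(a,a) via R1 from conn(a,j), blue(j,a)
round 2: derive conn(h,b) via R1 from conn(h,c), blue(c,b)
round 2: derive conn(i,b) via R1 from conn(i,c), blue(c,b)
round 2: derive conn(j,j) via R1 from conn(j,a), blue(a,j)

conn(a,a)
conn(a,j)
conn(c,b)
conn(h,b)
conn(h,c)
conn(i,b)
conn(i,c)
conn(j,a)
conn(j,j)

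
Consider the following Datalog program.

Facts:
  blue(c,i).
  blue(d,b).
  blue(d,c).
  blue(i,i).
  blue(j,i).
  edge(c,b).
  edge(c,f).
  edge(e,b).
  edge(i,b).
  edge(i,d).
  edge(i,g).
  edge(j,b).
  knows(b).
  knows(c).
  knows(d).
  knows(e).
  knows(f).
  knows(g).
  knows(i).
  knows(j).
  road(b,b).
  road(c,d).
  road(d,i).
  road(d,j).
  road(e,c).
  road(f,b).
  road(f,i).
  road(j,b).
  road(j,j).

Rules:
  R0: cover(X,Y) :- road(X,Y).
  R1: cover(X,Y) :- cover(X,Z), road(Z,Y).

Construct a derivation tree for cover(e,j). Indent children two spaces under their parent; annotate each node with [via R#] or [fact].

round 1: derive cover(b,b) via R0 from road(b,b)
round 1: derive cover(c,d) via R0 from road(c,d)
round 1: derive cover(d,i) via R0 from road(d,i)
round 1: derive cover(d,j) via R0 from road(d,j)
round 1: derive cover(e,c) via R0 from road(e,c)
round 1: derive cover(f,b) via R0 from road(f,b)
round 1: derive cover(f,i) via R0 from road(f,i)
round 1: derive cover(j,b) via R0 from road(j,b)
round 1: derive cover(j,j) via R0 from road(j,j)
round 2: derive cover(c,i) via R1 from cover(c,d), road(d,i)
round 2: derive cover(c,j) via R1 from cover(c,d), road(d,j)
round 2: derive cover(d,b) via R1 from cover(d,j), road(j,b)
round 2: derive cover(e,d) via R1 from cover(e,c), road(c,d)
round 3: derive cover(c,b) via R1 from cover(c,j), road(j,b)
round 3: derive cover(e,i) via R1 from cover(e,d), road(d,i)
round 3: derive cover(e,j) via R1 from cover(e,d), road(d,j)
round 4: derive cover(e,b) via R1 from cover(e,j), road(j,b)

cover(e,j)  [via R1]
  cover(e,d)  [via R1]
    cover(e,c)  [via R0]
      road(e,c)  [fact]
    road(c,d)  [fact]
  road(d,j)  [fact]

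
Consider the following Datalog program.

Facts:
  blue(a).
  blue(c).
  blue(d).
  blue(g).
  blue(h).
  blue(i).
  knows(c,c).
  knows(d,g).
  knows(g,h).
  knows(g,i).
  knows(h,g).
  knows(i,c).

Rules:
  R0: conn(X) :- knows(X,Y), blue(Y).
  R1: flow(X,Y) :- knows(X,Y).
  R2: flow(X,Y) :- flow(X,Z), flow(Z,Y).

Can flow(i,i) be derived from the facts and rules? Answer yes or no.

round 1: derive flow(c,c) via R1 from knows(c,c)
round 1: derive flow(d,g) via R1 from knows(d,g)
round 1: derive flow(g,h) via R1 from knows(g,h)
round 1: derive flow(g,i) via R1 from knows(g,i)
round 1: derive flow(h,g) via R1 from knows(h,g)
round 1: derive flow(i,c) via R1 from knows(i,c)
round 2: derive flow(d,h) via R2 from flow(d,g), flow(g,h)
round 2: derive flow(d,i) via R2 from flow(d,g), flow(g,i)
round 2: derive flow(g,c) via R2 from flow(g,i), flow(i,c)
round 2: derive flow(g,g) via R2 from flow(g,h), flow(h,g)
round 2: derive flow(h,h) via R2 from flow(h,g), flow(g,h)
round 2: derive flow(h,i) via R2 from flow(h,g), flow(g,i)
round 3: derive flow(d,c) via R2 from flow(d,g), flow(g,c)
round 3: derive flow(h,c) via R2 from flow(h,g), flow(g,c)

no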